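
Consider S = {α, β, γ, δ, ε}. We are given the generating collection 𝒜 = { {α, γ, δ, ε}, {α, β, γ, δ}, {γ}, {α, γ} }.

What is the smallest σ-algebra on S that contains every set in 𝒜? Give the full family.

Seed the family with 𝒜 together with ∅ and S: { {}, {γ}, {α, γ}, {α, β, γ, δ}, {α, γ, δ, ε}, S }.
Iteration 1 (4 new):
  {β}  = S∖{α, γ, δ, ε}
  {ε}  = S∖{α, β, γ, δ}
  {β, δ, ε}  = S∖{α, γ}
  {α, β, δ, ε}  = S∖{γ}
  [10 total]
Iteration 2 (6 new):
  {β, γ}  = {β} ∪ {γ}
  {β, ε}  = {β} ∪ {ε}
  {γ, ε}  = {ε} ∪ {γ}
  {α, β, γ}  = {β} ∪ {α, γ}
  {α, γ, ε}  = {ε} ∪ {α, γ}
  {β, γ, δ, ε}  = {γ} ∪ {β, δ, ε}
  [16 total]
Iteration 3: 8 new —
  {α}  = S∖{β, γ, δ, ε}
  {β, δ}  = S∖{α, γ, ε}
  {δ, ε}  = S∖{α, β, γ}
  {α, β, δ}  = S∖{γ, ε}
  {α, γ, δ}  = S∖{β, ε}
  {α, δ, ε}  = S∖{β, γ}
  {β, γ, ε}  = {γ} ∪ {β, ε}
  {α, β, γ, ε}  = {β, ε} ∪ {α, β, γ}
  [24 total]
Iteration 4 (7 new):
  {δ}  = S∖{α, β, γ, ε}
  {α, β}  = {β} ∪ {α}
  {α, δ}  = S∖{β, γ, ε}
  {α, ε}  = {ε} ∪ {α}
  {α, β, ε}  = {β, ε} ∪ {α}
  {β, γ, δ}  = {γ} ∪ {β, δ}
  {γ, δ, ε}  = {δ, ε} ∪ {γ}
  [31 total]
Iteration 5 adds 1:
  {γ, δ}  = S∖{α, β, ε}
  [32 total]
Iteration 6: closed — nothing new.

Hence σ(𝒜) has 32 members: { {}, {α}, {β}, {γ}, {δ}, {ε}, {α, β}, {α, γ}, {α, δ}, {α, ε}, {β, γ}, {β, δ}, {β, ε}, {γ, δ}, {γ, ε}, {δ, ε}, {α, β, γ}, {α, β, δ}, {α, β, ε}, {α, γ, δ}, {α, γ, ε}, {α, δ, ε}, {β, γ, δ}, {β, γ, ε}, {β, δ, ε}, {γ, δ, ε}, {α, β, γ, δ}, {α, β, γ, ε}, {α, β, δ, ε}, {α, γ, δ, ε}, {β, γ, δ, ε}, S }.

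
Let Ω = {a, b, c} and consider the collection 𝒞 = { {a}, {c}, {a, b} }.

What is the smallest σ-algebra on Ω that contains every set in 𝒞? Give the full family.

Seed the family with 𝒞 together with ∅ and Ω: { {}, {a}, {c}, {a, b}, Ω }.
Pass 1 adds 2:
  {a, c}  = {c} ∪ {a}
  {b, c}  = complement {a}
  [7 total]
Pass 2: +1 →
  {b}  = complement {a, c}
  [8 total]
Pass 3: no new sets; the family is a σ-algebra.

Therefore σ(𝒞) = { {}, {a}, {b}, {c}, {a, b}, {a, c}, {b, c}, Ω } (|σ(𝒞)| = 8).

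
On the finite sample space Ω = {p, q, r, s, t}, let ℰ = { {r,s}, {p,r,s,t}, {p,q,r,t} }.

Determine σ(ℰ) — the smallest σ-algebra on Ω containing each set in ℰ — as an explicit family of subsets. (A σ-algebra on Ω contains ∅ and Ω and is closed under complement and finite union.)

Answer: σ(ℰ) = { ∅, {q}, {r}, {s}, {p,t}, {q,r}, {q,s}, {r,s}, {p,q,t}, {p,r,t}, {p,s,t}, {q,r,s}, {p,q,r,t}, {p,q,s,t}, {p,r,s,t}, Ω }

Check:
Take S₀ = ℰ ∪ {∅, Ω} = { ∅, {r,s}, {p,q,r,t}, {p,r,s,t}, Ω }.
Step 1: +3 →
  {q}  = {p,r,s,t}ᶜ
  {s}  = {p,q,r,t}ᶜ
  {p,q,t}  = {r,s}ᶜ
  (now 8)
Step 2 (3 new):
  {q,s}  = {s} ∪ {q}
  {q,r,s}  = {q} ∪ {r,s}
  {p,q,s,t}  = {s} ∪ {p,q,t}
  (now 11)
Step 3: +3 →
  {r}  = {p,q,s,t}ᶜ
  {p,t}  = {q,r,s}ᶜ
  {p,r,t}  = {q,s}ᶜ
  (now 14)
Step 4. New:
  {q,r}  = {r} ∪ {q}
  {p,s,t}  = {p,t} ∪ {s}
  (now 16)
Step 5: no new sets; the family is a σ-algebra.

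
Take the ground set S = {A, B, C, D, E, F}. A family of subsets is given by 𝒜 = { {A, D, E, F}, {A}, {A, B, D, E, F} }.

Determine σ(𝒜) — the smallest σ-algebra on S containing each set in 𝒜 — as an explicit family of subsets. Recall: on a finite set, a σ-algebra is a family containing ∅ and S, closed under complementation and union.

Answer: σ(𝒜) = { ∅, {A}, {B}, {C}, {A, B}, {A, C}, {B, C}, {A, B, C}, {D, E, F}, {A, D, E, F}, {B, D, E, F}, {C, D, E, F}, {A, B, D, E, F}, {A, C, D, E, F}, {B, C, D, E, F}, S }

Working:
Take S₀ = 𝒜 ∪ {∅, S} = { ∅, {A}, {A, D, E, F}, {A, B, D, E, F}, S }.
Iteration 1. New:
  {C}  = complement {A, B, D, E, F}
  {B, C}  = complement {A, D, E, F}
  {B, C, D, E, F}  = complement {A}
  [8 total]
Iteration 2: 3 new —
  {A, C}  = {C} ∪ {A}
  {A, B, C}  = {B, C} ∪ {A}
  {A, C, D, E, F}  = {A, D, E, F} ∪ {C}
  [11 total]
Iteration 3: 3 new —
  {B}  = complement {A, C, D, E, F}
  {D, E, F}  = complement {A, B, C}
  {B, D, E, F}  = complement {A, C}
  [14 total]
Iteration 4 (2 new):
  {A, B}  = {B} ∪ {A}
  {C, D, E, F}  = {C} ∪ {D, E, F}
  [16 total]
Iteration 5: already closed under ᶜ and ∪.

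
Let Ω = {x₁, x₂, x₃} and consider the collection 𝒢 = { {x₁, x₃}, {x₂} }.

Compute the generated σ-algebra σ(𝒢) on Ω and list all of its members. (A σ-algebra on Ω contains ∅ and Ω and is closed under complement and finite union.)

σ(𝒢) = { ∅, {x₂}, {x₁, x₃}, Ω }

Working:
Seed the family with 𝒢 together with ∅ and Ω: { ∅, {x₂}, {x₁, x₃}, Ω }.
Step 1: no new sets; the family is a σ-algebra.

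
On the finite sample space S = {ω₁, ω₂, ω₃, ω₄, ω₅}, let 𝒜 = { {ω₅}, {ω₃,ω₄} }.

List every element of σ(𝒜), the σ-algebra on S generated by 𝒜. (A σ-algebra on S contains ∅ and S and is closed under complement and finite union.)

|σ(𝒜)| = 8.  σ(𝒜) = { {}, {ω₅}, {ω₁,ω₂}, {ω₃,ω₄}, {ω₁,ω₂,ω₅}, {ω₃,ω₄,ω₅}, {ω₁,ω₂,ω₃,ω₄}, S }

Trace:
Begin from { {}, {ω₅}, {ω₃,ω₄}, S } (that is, 𝒜 plus ∅ and S).
Pass 1: 3 new —
  {ω₁,ω₂,ω₅}  = S∖{ω₃,ω₄}
  {ω₃,ω₄,ω₅}  = {ω₃,ω₄} ∪ {ω₅}
  {ω₁,ω₂,ω₃,ω₄}  = S∖{ω₅}
  |family| = 7
Pass 2 adds 1:
  {ω₁,ω₂}  = S∖{ω₃,ω₄,ω₅}
  |family| = 8
After Pass 3 the family is unchanged; done.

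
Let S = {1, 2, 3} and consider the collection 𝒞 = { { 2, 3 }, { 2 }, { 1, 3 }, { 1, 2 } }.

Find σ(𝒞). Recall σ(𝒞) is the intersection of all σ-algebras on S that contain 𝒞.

σ(𝒞) = { ∅, { 1 }, { 2 }, { 3 }, { 1, 2 }, { 1, 3 }, { 2, 3 }, S }

Working:
Take S₀ = 𝒞 ∪ {∅, S} = { ∅, { 2 }, { 1, 2 }, { 1, 3 }, { 2, 3 }, S }.
Round 1: 2 new —
  { 1 }  = { 2, 3 }ᶜ
  { 3 }  = { 1, 2 }ᶜ
  (now 8)
Round 2: already closed under ᶜ and ∪.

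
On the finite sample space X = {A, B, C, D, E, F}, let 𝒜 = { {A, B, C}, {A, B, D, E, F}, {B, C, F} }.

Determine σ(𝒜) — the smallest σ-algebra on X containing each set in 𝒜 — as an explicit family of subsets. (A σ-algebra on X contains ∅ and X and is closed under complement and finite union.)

Seed the family with 𝒜 together with ∅ and X: { {}, {A, B, C}, {B, C, F}, {A, B, D, E, F}, X }.
Iteration 1: 4 new —
  {C}  = ᶜ of {A, B, D, E, F}
  {A, D, E}  = ᶜ of {B, C, F}
  {D, E, F}  = ᶜ of {A, B, C}
  {A, B, C, F}  = {A, B, C} ∪ {B, C, F}
  [9 total]
Iteration 2: +6 →
  {D, E}  = ᶜ of {A, B, C, F}
  {A, C, D, E}  = {A, D, E} ∪ {C}
  {A, D, E, F}  = {A, D, E} ∪ {D, E, F}
  {C, D, E, F}  = {C} ∪ {D, E, F}
  {A, B, C, D, E}  = {A, D, E} ∪ {A, B, C}
  {B, C, D, E, F}  = {B, C, F} ∪ {D, E, F}
  [15 total]
Iteration 3 (7 new):
  {A}  = ᶜ of {B, C, D, E, F}
  {F}  = ᶜ of {A, B, C, D, E}
  {A, B}  = ᶜ of {C, D, E, F}
  {B, C}  = ᶜ of {A, D, E, F}
  {B, F}  = ᶜ of {A, C, D, E}
  {C, D, E}  = {C} ∪ {D, E}
  {A, C, D, E, F}  = {A, D, E} ∪ {C, D, E, F}
  [22 total]
Iteration 4: 8 new —
  {B}  = ᶜ of {A, C, D, E, F}
  {A, C}  = {C} ∪ {A}
  {A, F}  = {F} ∪ {A}
  {C, F}  = {F} ∪ {C}
  {A, B, F}  = ᶜ of {C, D, E}
  {A, B, D, E}  = {D, E} ∪ {A, B}
  {B, C, D, E}  = {C, D, E} ∪ {B, C}
  {B, D, E, F}  = {D, E} ∪ {B, F}
  [30 total]
Iteration 5: +2 →
  {A, C, F}  = {A, F} ∪ {C}
  {B, D, E}  = {B} ∪ {D, E}
  [32 total]
Iteration 6: already closed under ᶜ and ∪.

Hence σ(𝒜) has 32 members: { {}, {A}, {B}, {C}, {F}, {A, B}, {A, C}, {A, F}, {B, C}, {B, F}, {C, F}, {D, E}, {A, B, C}, {A, B, F}, {A, C, F}, {A, D, E}, {B, C, F}, {B, D, E}, {C, D, E}, {D, E, F}, {A, B, C, F}, {A, B, D, E}, {A, C, D, E}, {A, D, E, F}, {B, C, D, E}, {B, D, E, F}, {C, D, E, F}, {A, B, C, D, E}, {A, B, D, E, F}, {A, C, D, E, F}, {B, C, D, E, F}, X }.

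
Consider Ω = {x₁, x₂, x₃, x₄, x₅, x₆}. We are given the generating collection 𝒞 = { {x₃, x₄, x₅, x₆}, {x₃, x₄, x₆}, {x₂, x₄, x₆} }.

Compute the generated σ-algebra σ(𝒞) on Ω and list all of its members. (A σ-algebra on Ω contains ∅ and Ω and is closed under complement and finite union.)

Take S₀ = 𝒞 ∪ {∅, Ω} = { {}, {x₂, x₄, x₆}, {x₃, x₄, x₆}, {x₃, x₄, x₅, x₆}, Ω }.
Round 1 adds 5:
  {x₁, x₂}  = Ω∖{x₃, x₄, x₅, x₆}
  {x₁, x₂, x₅}  = Ω∖{x₃, x₄, x₆}
  {x₁, x₃, x₅}  = Ω∖{x₂, x₄, x₆}
  {x₂, x₃, x₄, x₆}  = {x₂, x₄, x₆} ∪ {x₃, x₄, x₆}
  {x₂, x₃, x₄, x₅, x₆}  = {x₂, x₄, x₆} ∪ {x₃, x₄, x₅, x₆}
  (now 10)
Round 2 (7 new):
  {x₁}  = Ω∖{x₂, x₃, x₄, x₅, x₆}
  {x₁, x₅}  = Ω∖{x₂, x₃, x₄, x₆}
  {x₁, x₂, x₃, x₅}  = {x₁, x₂} ∪ {x₁, x₃, x₅}
  {x₁, x₂, x₄, x₆}  = {x₂, x₄, x₆} ∪ {x₁, x₂}
  {x₁, x₂, x₃, x₄, x₆}  = {x₁, x₂} ∪ {x₂, x₃, x₄, x₆}
  {x₁, x₂, x₄, x₅, x₆}  = {x₂, x₄, x₆} ∪ {x₁, x₂, x₅}
  {x₁, x₃, x₄, x₅, x₆}  = {x₃, x₄, x₅, x₆} ∪ {x₁, x₃, x₅}
  (now 17)
Round 3 (6 new):
  {x₂}  = Ω∖{x₁, x₃, x₄, x₅, x₆}
  {x₃}  = Ω∖{x₁, x₂, x₄, x₅, x₆}
  {x₅}  = Ω∖{x₁, x₂, x₃, x₄, x₆}
  {x₃, x₅}  = Ω∖{x₁, x₂, x₄, x₆}
  {x₄, x₆}  = Ω∖{x₁, x₂, x₃, x₅}
  {x₁, x₃, x₄, x₆}  = {x₃, x₄, x₆} ∪ {x₁}
  (now 23)
Round 4 (9 new):
  {x₁, x₃}  = {x₃} ∪ {x₁}
  {x₂, x₃}  = {x₂} ∪ {x₃}
  {x₂, x₅}  = Ω∖{x₁, x₃, x₄, x₆}
  {x₁, x₂, x₃}  = {x₁, x₂} ∪ {x₃}
  {x₁, x₄, x₆}  = {x₄, x₆} ∪ {x₁}
  {x₂, x₃, x₅}  = {x₂} ∪ {x₃, x₅}
  {x₄, x₅, x₆}  = {x₅} ∪ {x₄, x₆}
  {x₁, x₄, x₅, x₆}  = {x₁, x₅} ∪ {x₄, x₆}
  {x₂, x₄, x₅, x₆}  = {x₂, x₄, x₆} ∪ {x₅}
  (now 32)
Round 5 adds nothing — fixpoint reached.

σ(𝒞) = { {}, {x₁}, {x₂}, {x₃}, {x₅}, {x₁, x₂}, {x₁, x₃}, {x₁, x₅}, {x₂, x₃}, {x₂, x₅}, {x₃, x₅}, {x₄, x₆}, {x₁, x₂, x₃}, {x₁, x₂, x₅}, {x₁, x₃, x₅}, {x₁, x₄, x₆}, {x₂, x₃, x₅}, {x₂, x₄, x₆}, {x₃, x₄, x₆}, {x₄, x₅, x₆}, {x₁, x₂, x₃, x₅}, {x₁, x₂, x₄, x₆}, {x₁, x₃, x₄, x₆}, {x₁, x₄, x₅, x₆}, {x₂, x₃, x₄, x₆}, {x₂, x₄, x₅, x₆}, {x₃, x₄, x₅, x₆}, {x₁, x₂, x₃, x₄, x₆}, {x₁, x₂, x₄, x₅, x₆}, {x₁, x₃, x₄, x₅, x₆}, {x₂, x₃, x₄, x₅, x₆}, Ω }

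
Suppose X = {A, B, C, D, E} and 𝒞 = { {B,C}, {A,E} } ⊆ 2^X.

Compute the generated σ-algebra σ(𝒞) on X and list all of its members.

σ(𝒞) (8 sets): { {}, {D}, {A,E}, {B,C}, {A,D,E}, {B,C,D}, {A,B,C,E}, X }

Check:
Initial family (4 sets): { {}, {A,E}, {B,C}, X }.
Pass 1 adds 3:
  {A,D,E}  = ᶜ of {B,C}
  {B,C,D}  = ᶜ of {A,E}
  {A,B,C,E}  = {B,C} ∪ {A,E}
Pass 2: +1 →
  {D}  = ᶜ of {A,B,C,E}
Pass 3 adds nothing — fixpoint reached.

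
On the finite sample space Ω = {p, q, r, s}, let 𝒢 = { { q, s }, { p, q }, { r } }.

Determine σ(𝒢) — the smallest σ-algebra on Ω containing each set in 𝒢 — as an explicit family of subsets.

σ(𝒢) (16 sets): { ∅, { p }, { q }, { r }, { s }, { p, q }, { p, r }, { p, s }, { q, r }, { q, s }, { r, s }, { p, q, r }, { p, q, s }, { p, r, s }, { q, r, s }, Ω }

Trace:
Take S₀ = 𝒢 ∪ {∅, Ω} = { ∅, { r }, { p, q }, { q, s }, Ω }.
Iteration 1 (5 new):
  { p, r }  = Ω∖{ q, s }
  { r, s }  = Ω∖{ p, q }
  { p, q, r }  = { r } ∪ { p, q }
  { p, q, s }  = Ω∖{ r }
  { q, r, s }  = { r } ∪ { q, s }
  |family| = 10
Iteration 2: +3 →
  { p }  = Ω∖{ q, r, s }
  { s }  = Ω∖{ p, q, r }
  { p, r, s }  = { r, s } ∪ { p, r }
  |family| = 13
Iteration 3: 2 new —
  { q }  = Ω∖{ p, r, s }
  { p, s }  = { s } ∪ { p }
  |family| = 15
Iteration 4: 1 new —
  { q, r }  = Ω∖{ p, s }
  |family| = 16
Iteration 5: already closed under ᶜ and ∪.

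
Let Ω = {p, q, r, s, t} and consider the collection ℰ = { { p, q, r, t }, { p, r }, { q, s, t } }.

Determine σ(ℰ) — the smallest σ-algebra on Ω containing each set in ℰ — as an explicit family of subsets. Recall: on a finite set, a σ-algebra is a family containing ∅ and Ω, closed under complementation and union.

|σ(ℰ)| = 8.  σ(ℰ) = { ∅, { s }, { p, r }, { q, t }, { p, r, s }, { q, s, t }, { p, q, r, t }, Ω }

Trace:
Begin from { ∅, { p, r }, { q, s, t }, { p, q, r, t }, Ω } (that is, ℰ plus ∅ and Ω).
Round 1 adds 1:
  { s }  = Ω∖{ p, q, r, t }
  [6 total]
Round 2. New:
  { p, r, s }  = { s } ∪ { p, r }
  [7 total]
Round 3: 1 new —
  { q, t }  = Ω∖{ p, r, s }
  [8 total]
Round 4 adds nothing — fixpoint reached.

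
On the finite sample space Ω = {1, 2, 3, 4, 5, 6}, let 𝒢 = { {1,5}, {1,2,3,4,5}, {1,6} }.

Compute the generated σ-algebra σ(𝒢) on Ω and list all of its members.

Seed the family with 𝒢 together with ∅ and Ω: { {}, {1,5}, {1,6}, {1,2,3,4,5}, Ω }.
Iteration 1. New:
  {6}  = Ω∖{1,2,3,4,5}
  {1,5,6}  = {1,5} ∪ {1,6}
  {2,3,4,5}  = Ω∖{1,6}
  {2,3,4,6}  = Ω∖{1,5}
  [9 total]
Iteration 2 adds 3:
  {2,3,4}  = Ω∖{1,5,6}
  {1,2,3,4,6}  = {1,6} ∪ {2,3,4,6}
  {2,3,4,5,6}  = {2,3,4,5} ∪ {6}
  [12 total]
Iteration 3 adds 2:
  {1}  = Ω∖{2,3,4,5,6}
  {5}  = Ω∖{1,2,3,4,6}
  [14 total]
Iteration 4 (2 new):
  {5,6}  = {6} ∪ {5}
  {1,2,3,4}  = {2,3,4} ∪ {1}
  [16 total]
After Iteration 5 the family is unchanged; done.

Hence σ(𝒢) has 16 members: { {}, {1}, {5}, {6}, {1,5}, {1,6}, {5,6}, {1,5,6}, {2,3,4}, {1,2,3,4}, {2,3,4,5}, {2,3,4,6}, {1,2,3,4,5}, {1,2,3,4,6}, {2,3,4,5,6}, Ω }.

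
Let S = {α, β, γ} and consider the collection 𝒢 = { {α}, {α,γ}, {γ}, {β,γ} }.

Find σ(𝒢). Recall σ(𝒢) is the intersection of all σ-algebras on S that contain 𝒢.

Start: 𝒢 ∪ {∅, S} = { ∅, {α}, {γ}, {α,γ}, {β,γ}, S }.
Step 1 (2 new):
  {β}  = {α,γ}ᶜ
  {α,β}  = {γ}ᶜ
  — 8 sets.
After Step 2 the family is unchanged; done.

Therefore σ(𝒢) = { ∅, {α}, {β}, {γ}, {α,β}, {α,γ}, {β,γ}, S } (|σ(𝒢)| = 8).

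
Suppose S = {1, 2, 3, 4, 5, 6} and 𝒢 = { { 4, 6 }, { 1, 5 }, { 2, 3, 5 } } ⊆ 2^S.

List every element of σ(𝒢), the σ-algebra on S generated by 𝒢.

Begin from { ∅, { 1, 5 }, { 4, 6 }, { 2, 3, 5 }, S } (that is, 𝒢 plus ∅ and S).
Round 1: +5 →
  { 1, 4, 6 }  = ᶜ of { 2, 3, 5 }
  { 1, 2, 3, 5 }  = ᶜ of { 4, 6 }
  { 1, 4, 5, 6 }  = { 1, 5 } ∪ { 4, 6 }
  { 2, 3, 4, 6 }  = ᶜ of { 1, 5 }
  { 2, 3, 4, 5, 6 }  = { 2, 3, 5 } ∪ { 4, 6 }
  |family| = 10
Round 2 adds 3:
  { 1 }  = ᶜ of { 2, 3, 4, 5, 6 }
  { 2, 3 }  = ᶜ of { 1, 4, 5, 6 }
  { 1, 2, 3, 4, 6 }  = { 1, 4, 6 } ∪ { 2, 3, 4, 6 }
  |family| = 13
Round 3 adds 2:
  { 5 }  = ᶜ of { 1, 2, 3, 4, 6 }
  { 1, 2, 3 }  = { 2, 3 } ∪ { 1 }
  |family| = 15
Round 4. New:
  { 4, 5, 6 }  = ᶜ of { 1, 2, 3 }
  |family| = 16
Round 5: closed — nothing new.

σ(𝒢) = { ∅, { 1 }, { 5 }, { 1, 5 }, { 2, 3 }, { 4, 6 }, { 1, 2, 3 }, { 1, 4, 6 }, { 2, 3, 5 }, { 4, 5, 6 }, { 1, 2, 3, 5 }, { 1, 4, 5, 6 }, { 2, 3, 4, 6 }, { 1, 2, 3, 4, 6 }, { 2, 3, 4, 5, 6 }, S }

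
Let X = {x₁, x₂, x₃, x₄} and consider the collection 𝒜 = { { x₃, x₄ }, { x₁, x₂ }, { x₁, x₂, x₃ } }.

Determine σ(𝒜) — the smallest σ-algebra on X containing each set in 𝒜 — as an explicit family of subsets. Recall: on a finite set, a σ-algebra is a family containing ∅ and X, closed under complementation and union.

Initial family (5 sets): { ∅, { x₁, x₂ }, { x₃, x₄ }, { x₁, x₂, x₃ }, X }.
Pass 1: +1 →
  { x₄ }  = X∖{ x₁, x₂, x₃ }
  — 6 sets.
Pass 2: +1 →
  { x₁, x₂, x₄ }  = { x₄ } ∪ { x₁, x₂ }
  — 7 sets.
Pass 3 (1 new):
  { x₃ }  = X∖{ x₁, x₂, x₄ }
  — 8 sets.
After Pass 4 the family is unchanged; done.

Therefore σ(𝒜) = { ∅, { x₃ }, { x₄ }, { x₁, x₂ }, { x₃, x₄ }, { x₁, x₂, x₃ }, { x₁, x₂, x₄ }, X } (|σ(𝒜)| = 8).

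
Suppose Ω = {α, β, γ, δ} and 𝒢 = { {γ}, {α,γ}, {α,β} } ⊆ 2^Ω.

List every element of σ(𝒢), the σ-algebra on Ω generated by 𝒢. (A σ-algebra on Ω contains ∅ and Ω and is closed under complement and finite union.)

Start: 𝒢 ∪ {∅, Ω} = { ∅, {γ}, {α,β}, {α,γ}, Ω }.
Round 1 adds 4:
  {β,δ}  = {α,γ}ᶜ
  {γ,δ}  = {α,β}ᶜ
  {α,β,γ}  = {γ} ∪ {α,β}
  {α,β,δ}  = {γ}ᶜ
  — 9 sets.
Round 2 adds 3:
  {δ}  = {α,β,γ}ᶜ
  {α,γ,δ}  = {γ,δ} ∪ {α,γ}
  {β,γ,δ}  = {γ,δ} ∪ {β,δ}
  — 12 sets.
Round 3. New:
  {α}  = {β,γ,δ}ᶜ
  {β}  = {α,γ,δ}ᶜ
  — 14 sets.
Round 4: 2 new —
  {α,δ}  = {δ} ∪ {α}
  {β,γ}  = {γ} ∪ {β}
  — 16 sets.
After Round 5 the family is unchanged; done.

Hence σ(𝒢) has 16 members: { ∅, {α}, {β}, {γ}, {δ}, {α,β}, {α,γ}, {α,δ}, {β,γ}, {β,δ}, {γ,δ}, {α,β,γ}, {α,β,δ}, {α,γ,δ}, {β,γ,δ}, Ω }.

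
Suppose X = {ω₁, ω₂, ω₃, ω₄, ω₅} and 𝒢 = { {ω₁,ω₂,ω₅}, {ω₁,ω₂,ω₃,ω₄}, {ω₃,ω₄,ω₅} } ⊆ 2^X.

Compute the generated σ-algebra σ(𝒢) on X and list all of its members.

Start: 𝒢 ∪ {∅, X} = { ∅, {ω₁,ω₂,ω₅}, {ω₃,ω₄,ω₅}, {ω₁,ω₂,ω₃,ω₄}, X }.
Pass 1. New:
  {ω₅}  = complement {ω₁,ω₂,ω₃,ω₄}
  {ω₁,ω₂}  = complement {ω₃,ω₄,ω₅}
  {ω₃,ω₄}  = complement {ω₁,ω₂,ω₅}
  |family| = 8
After Pass 2 the family is unchanged; done.

Therefore σ(𝒢) = { ∅, {ω₅}, {ω₁,ω₂}, {ω₃,ω₄}, {ω₁,ω₂,ω₅}, {ω₃,ω₄,ω₅}, {ω₁,ω₂,ω₃,ω₄}, X } (|σ(𝒢)| = 8).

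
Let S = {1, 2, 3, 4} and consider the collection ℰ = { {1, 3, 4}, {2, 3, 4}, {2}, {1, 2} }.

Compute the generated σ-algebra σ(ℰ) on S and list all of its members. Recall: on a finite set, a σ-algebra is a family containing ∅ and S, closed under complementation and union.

σ(ℰ) = { ∅, {1}, {2}, {1, 2}, {3, 4}, {1, 3, 4}, {2, 3, 4}, S }

Check:
Seed the family with ℰ together with ∅ and S: { ∅, {2}, {1, 2}, {1, 3, 4}, {2, 3, 4}, S }.
Round 1 adds 2:
  {1}  = ᶜ of {2, 3, 4}
  {3, 4}  = ᶜ of {1, 2}
After Round 2 the family is unchanged; done.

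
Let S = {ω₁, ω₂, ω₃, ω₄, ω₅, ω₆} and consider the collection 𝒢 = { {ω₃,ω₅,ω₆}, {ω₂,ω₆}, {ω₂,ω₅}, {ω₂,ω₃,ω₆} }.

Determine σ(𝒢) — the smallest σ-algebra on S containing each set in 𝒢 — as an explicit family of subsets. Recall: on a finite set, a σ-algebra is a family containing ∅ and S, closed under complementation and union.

σ(𝒢) (32 sets): { {}, {ω₂}, {ω₃}, {ω₅}, {ω₆}, {ω₁,ω₄}, {ω₂,ω₃}, {ω₂,ω₅}, {ω₂,ω₆}, {ω₃,ω₅}, {ω₃,ω₆}, {ω₅,ω₆}, {ω₁,ω₂,ω₄}, {ω₁,ω₃,ω₄}, {ω₁,ω₄,ω₅}, {ω₁,ω₄,ω₆}, {ω₂,ω₃,ω₅}, {ω₂,ω₃,ω₆}, {ω₂,ω₅,ω₆}, {ω₃,ω₅,ω₆}, {ω₁,ω₂,ω₃,ω₄}, {ω₁,ω₂,ω₄,ω₅}, {ω₁,ω₂,ω₄,ω₆}, {ω₁,ω₃,ω₄,ω₅}, {ω₁,ω₃,ω₄,ω₆}, {ω₁,ω₄,ω₅,ω₆}, {ω₂,ω₃,ω₅,ω₆}, {ω₁,ω₂,ω₃,ω₄,ω₅}, {ω₁,ω₂,ω₃,ω₄,ω₆}, {ω₁,ω₂,ω₄,ω₅,ω₆}, {ω₁,ω₃,ω₄,ω₅,ω₆}, S }

Working:
Initial family (6 sets): { {}, {ω₂,ω₅}, {ω₂,ω₆}, {ω₂,ω₃,ω₆}, {ω₃,ω₅,ω₆}, S }.
Round 1. New:
  {ω₁,ω₂,ω₄}  = complement {ω₃,ω₅,ω₆}
  {ω₁,ω₄,ω₅}  = complement {ω₂,ω₃,ω₆}
  {ω₂,ω₅,ω₆}  = {ω₂,ω₅} ∪ {ω₂,ω₆}
  {ω₁,ω₃,ω₄,ω₅}  = complement {ω₂,ω₆}
  {ω₁,ω₃,ω₄,ω₆}  = complement {ω₂,ω₅}
  {ω₂,ω₃,ω₅,ω₆}  = {ω₂,ω₅} ∪ {ω₃,ω₅,ω₆}
Round 2 (8 new):
  {ω₁,ω₄}  = complement {ω₂,ω₃,ω₅,ω₆}
  {ω₁,ω₃,ω₄}  = complement {ω₂,ω₅,ω₆}
  {ω₁,ω₂,ω₄,ω₅}  = {ω₁,ω₄,ω₅} ∪ {ω₂,ω₅}
  {ω₁,ω₂,ω₄,ω₆}  = {ω₂,ω₆} ∪ {ω₁,ω₂,ω₄}
  {ω₁,ω₂,ω₃,ω₄,ω₅}  = {ω₂,ω₅} ∪ {ω₁,ω₃,ω₄,ω₅}
  {ω₁,ω₂,ω₃,ω₄,ω₆}  = {ω₂,ω₃,ω₆} ∪ {ω₁,ω₂,ω₄}
  {ω₁,ω₂,ω₄,ω₅,ω₆}  = {ω₁,ω₄,ω₅} ∪ {ω₂,ω₆}
  {ω₁,ω₃,ω₄,ω₅,ω₆}  = {ω₁,ω₄,ω₅} ∪ {ω₃,ω₅,ω₆}
Round 3: +7 →
  {ω₂}  = complement {ω₁,ω₃,ω₄,ω₅,ω₆}
  {ω₃}  = complement {ω₁,ω₂,ω₄,ω₅,ω₆}
  {ω₅}  = complement {ω₁,ω₂,ω₃,ω₄,ω₆}
  {ω₆}  = complement {ω₁,ω₂,ω₃,ω₄,ω₅}
  {ω₃,ω₅}  = complement {ω₁,ω₂,ω₄,ω₆}
  {ω₃,ω₆}  = complement {ω₁,ω₂,ω₄,ω₅}
  {ω₁,ω₂,ω₃,ω₄}  = {ω₁,ω₃,ω₄} ∪ {ω₁,ω₂,ω₄}
Round 4: 5 new —
  {ω₂,ω₃}  = {ω₂} ∪ {ω₃}
  {ω₅,ω₆}  = complement {ω₁,ω₂,ω₃,ω₄}
  {ω₁,ω₄,ω₆}  = {ω₆} ∪ {ω₁,ω₄}
  {ω₂,ω₃,ω₅}  = {ω₂,ω₅} ∪ {ω₃}
  {ω₁,ω₄,ω₅,ω₆}  = {ω₁,ω₄,ω₅} ∪ {ω₆}
Round 5: already closed under ᶜ and ∪.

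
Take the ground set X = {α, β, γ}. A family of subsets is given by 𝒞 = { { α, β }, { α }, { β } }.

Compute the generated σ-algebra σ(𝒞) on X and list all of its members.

Initial family (5 sets): { {}, { α }, { β }, { α, β }, X }.
Pass 1: +3 →
  { γ }  = ᶜ of { α, β }
  { α, γ }  = ᶜ of { β }
  { β, γ }  = ᶜ of { α }
  — 8 sets.
Pass 2: stable.

Therefore σ(𝒞) = { {}, { α }, { β }, { γ }, { α, β }, { α, γ }, { β, γ }, X } (|σ(𝒞)| = 8).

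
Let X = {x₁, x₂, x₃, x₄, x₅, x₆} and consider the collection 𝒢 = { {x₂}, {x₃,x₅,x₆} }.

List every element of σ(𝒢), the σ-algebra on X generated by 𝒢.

σ(𝒢) = { {}, {x₂}, {x₁,x₄}, {x₁,x₂,x₄}, {x₃,x₅,x₆}, {x₂,x₃,x₅,x₆}, {x₁,x₃,x₄,x₅,x₆}, X }

Working:
Begin from { {}, {x₂}, {x₃,x₅,x₆}, X } (that is, 𝒢 plus ∅ and X).
Iteration 1 adds 3:
  {x₁,x₂,x₄}  = {x₃,x₅,x₆}ᶜ
  {x₂,x₃,x₅,x₆}  = {x₂} ∪ {x₃,x₅,x₆}
  {x₁,x₃,x₄,x₅,x₆}  = {x₂}ᶜ
  — 7 sets.
Iteration 2 adds 1:
  {x₁,x₄}  = {x₂,x₃,x₅,x₆}ᶜ
  — 8 sets.
Iteration 3: stable.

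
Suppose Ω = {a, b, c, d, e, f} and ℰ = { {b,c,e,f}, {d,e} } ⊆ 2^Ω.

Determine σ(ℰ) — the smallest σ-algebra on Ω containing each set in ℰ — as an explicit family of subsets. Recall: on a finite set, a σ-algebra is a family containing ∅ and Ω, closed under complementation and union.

σ(ℰ) = { {}, {a}, {d}, {e}, {a,d}, {a,e}, {d,e}, {a,d,e}, {b,c,f}, {a,b,c,f}, {b,c,d,f}, {b,c,e,f}, {a,b,c,d,f}, {a,b,c,e,f}, {b,c,d,e,f}, Ω }

Trace:
Start: ℰ ∪ {∅, Ω} = { {}, {d,e}, {b,c,e,f}, Ω }.
Step 1 adds 3:
  {a,d}  = Ω∖{b,c,e,f}
  {a,b,c,f}  = Ω∖{d,e}
  {b,c,d,e,f}  = {d,e} ∪ {b,c,e,f}
  (now 7)
Step 2: +4 →
  {a}  = Ω∖{b,c,d,e,f}
  {a,d,e}  = {d,e} ∪ {a,d}
  {a,b,c,d,f}  = {a,d} ∪ {a,b,c,f}
  {a,b,c,e,f}  = {a,b,c,f} ∪ {b,c,e,f}
  (now 11)
Step 3: 3 new —
  {d}  = Ω∖{a,b,c,e,f}
  {e}  = Ω∖{a,b,c,d,f}
  {b,c,f}  = Ω∖{a,d,e}
  (now 14)
Step 4. New:
  {a,e}  = {a} ∪ {e}
  {b,c,d,f}  = {b,c,f} ∪ {d}
  (now 16)
Step 5: already closed under ᶜ and ∪.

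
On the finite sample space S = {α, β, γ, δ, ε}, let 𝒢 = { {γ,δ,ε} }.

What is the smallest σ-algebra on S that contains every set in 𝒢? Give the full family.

σ(𝒢) = { {}, {α,β}, {γ,δ,ε}, S }

Check:
Begin from { {}, {γ,δ,ε}, S } (that is, 𝒢 plus ∅ and S).
Step 1: +1 →
  {α,β}  = complement {γ,δ,ε}
  |family| = 4
After Step 2 the family is unchanged; done.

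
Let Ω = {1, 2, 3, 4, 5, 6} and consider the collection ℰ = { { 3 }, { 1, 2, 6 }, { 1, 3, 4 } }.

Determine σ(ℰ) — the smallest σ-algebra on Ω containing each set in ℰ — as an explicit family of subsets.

Start: ℰ ∪ {∅, Ω} = { ∅, { 3 }, { 1, 2, 6 }, { 1, 3, 4 }, Ω }.
Round 1: 5 new —
  { 2, 5, 6 }  = complement { 1, 3, 4 }
  { 3, 4, 5 }  = complement { 1, 2, 6 }
  { 1, 2, 3, 6 }  = { 3 } ∪ { 1, 2, 6 }
  { 1, 2, 3, 4, 6 }  = { 1, 3, 4 } ∪ { 1, 2, 6 }
  { 1, 2, 4, 5, 6 }  = complement { 3 }
  |family| = 10
Round 2 (7 new):
  { 5 }  = complement { 1, 2, 3, 4, 6 }
  { 4, 5 }  = complement { 1, 2, 3, 6 }
  { 1, 2, 5, 6 }  = { 2, 5, 6 } ∪ { 1, 2, 6 }
  { 1, 3, 4, 5 }  = { 3, 4, 5 } ∪ { 1, 3, 4 }
  { 2, 3, 5, 6 }  = { 2, 5, 6 } ∪ { 3 }
  { 1, 2, 3, 5, 6 }  = { 2, 5, 6 } ∪ { 1, 2, 3, 6 }
  { 2, 3, 4, 5, 6 }  = { 3, 4, 5 } ∪ { 2, 5, 6 }
  |family| = 17
Round 3. New:
  { 1 }  = complement { 2, 3, 4, 5, 6 }
  { 4 }  = complement { 1, 2, 3, 5, 6 }
  { 1, 4 }  = complement { 2, 3, 5, 6 }
  { 2, 6 }  = complement { 1, 3, 4, 5 }
  { 3, 4 }  = complement { 1, 2, 5, 6 }
  { 3, 5 }  = { 3 } ∪ { 5 }
  { 2, 4, 5, 6 }  = { 4, 5 } ∪ { 2, 5, 6 }
  |family| = 24
Round 4 (8 new):
  { 1, 3 }  = complement { 2, 4, 5, 6 }
  { 1, 5 }  = { 1 } ∪ { 5 }
  { 1, 3, 5 }  = { 1 } ∪ { 3, 5 }
  { 1, 4, 5 }  = { 1 } ∪ { 4, 5 }
  { 2, 3, 6 }  = { 2, 6 } ∪ { 3 }
  { 2, 4, 6 }  = { 2, 6 } ∪ { 4 }
  { 1, 2, 4, 6 }  = complement { 3, 5 }
  { 2, 3, 4, 6 }  = { 3, 4 } ∪ { 2, 6 }
  |family| = 32
Round 5 adds nothing — fixpoint reached.

Therefore σ(ℰ) = { ∅, { 1 }, { 3 }, { 4 }, { 5 }, { 1, 3 }, { 1, 4 }, { 1, 5 }, { 2, 6 }, { 3, 4 }, { 3, 5 }, { 4, 5 }, { 1, 2, 6 }, { 1, 3, 4 }, { 1, 3, 5 }, { 1, 4, 5 }, { 2, 3, 6 }, { 2, 4, 6 }, { 2, 5, 6 }, { 3, 4, 5 }, { 1, 2, 3, 6 }, { 1, 2, 4, 6 }, { 1, 2, 5, 6 }, { 1, 3, 4, 5 }, { 2, 3, 4, 6 }, { 2, 3, 5, 6 }, { 2, 4, 5, 6 }, { 1, 2, 3, 4, 6 }, { 1, 2, 3, 5, 6 }, { 1, 2, 4, 5, 6 }, { 2, 3, 4, 5, 6 }, Ω } (|σ(ℰ)| = 32).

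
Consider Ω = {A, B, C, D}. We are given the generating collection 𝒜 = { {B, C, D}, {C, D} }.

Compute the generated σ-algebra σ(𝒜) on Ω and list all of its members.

σ(𝒜) = { ∅, {A}, {B}, {A, B}, {C, D}, {A, C, D}, {B, C, D}, Ω }

Working:
Seed the family with 𝒜 together with ∅ and Ω: { ∅, {C, D}, {B, C, D}, Ω }.
Iteration 1 (2 new):
  {A}  = ᶜ of {B, C, D}
  {A, B}  = ᶜ of {C, D}
  [6 total]
Iteration 2: 1 new —
  {A, C, D}  = {C, D} ∪ {A}
  [7 total]
Iteration 3: 1 new —
  {B}  = ᶜ of {A, C, D}
  [8 total]
Iteration 4: closed — nothing new.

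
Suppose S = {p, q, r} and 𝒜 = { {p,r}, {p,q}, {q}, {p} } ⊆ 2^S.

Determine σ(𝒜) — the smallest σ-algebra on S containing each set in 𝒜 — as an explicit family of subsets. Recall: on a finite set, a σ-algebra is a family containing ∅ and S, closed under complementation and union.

Initial family (6 sets): { {}, {p}, {q}, {p,q}, {p,r}, S }.
Step 1: +2 →
  {r}  = {p,q}ᶜ
  {q,r}  = {p}ᶜ
  |family| = 8
Step 2: stable.

Hence σ(𝒜) has 8 members: { {}, {p}, {q}, {r}, {p,q}, {p,r}, {q,r}, S }.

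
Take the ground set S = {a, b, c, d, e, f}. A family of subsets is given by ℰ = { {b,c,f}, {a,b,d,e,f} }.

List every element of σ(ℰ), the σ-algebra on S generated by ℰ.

Answer: σ(ℰ) = { {}, {c}, {b,f}, {a,d,e}, {b,c,f}, {a,c,d,e}, {a,b,d,e,f}, S }

Derivation:
Begin from { {}, {b,c,f}, {a,b,d,e,f}, S } (that is, ℰ plus ∅ and S).
Round 1 adds 2:
  {c}  = complement {a,b,d,e,f}
  {a,d,e}  = complement {b,c,f}
  |family| = 6
Round 2. New:
  {a,c,d,e}  = {a,d,e} ∪ {c}
  |family| = 7
Round 3 (1 new):
  {b,f}  = complement {a,c,d,e}
  |family| = 8
Round 4: already closed under ᶜ and ∪.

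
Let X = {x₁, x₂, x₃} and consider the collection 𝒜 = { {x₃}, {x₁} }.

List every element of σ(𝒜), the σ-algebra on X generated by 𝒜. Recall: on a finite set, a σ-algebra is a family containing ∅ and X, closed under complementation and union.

Answer: σ(𝒜) = { {}, {x₁}, {x₂}, {x₃}, {x₁, x₂}, {x₁, x₃}, {x₂, x₃}, X }

Trace:
Take S₀ = 𝒜 ∪ {∅, X} = { {}, {x₁}, {x₃}, X }.
Step 1: +3 →
  {x₁, x₂}  = complement {x₃}
  {x₁, x₃}  = {x₃} ∪ {x₁}
  {x₂, x₃}  = complement {x₁}
Step 2: +1 →
  {x₂}  = complement {x₁, x₃}
Step 3: already closed under ᶜ and ∪.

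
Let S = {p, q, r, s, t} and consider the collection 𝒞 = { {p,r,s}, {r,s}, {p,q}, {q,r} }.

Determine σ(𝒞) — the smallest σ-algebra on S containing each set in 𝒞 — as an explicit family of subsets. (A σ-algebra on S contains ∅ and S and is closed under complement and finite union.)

σ(𝒞) = { {}, {p}, {q}, {r}, {s}, {t}, {p,q}, {p,r}, {p,s}, {p,t}, {q,r}, {q,s}, {q,t}, {r,s}, {r,t}, {s,t}, {p,q,r}, {p,q,s}, {p,q,t}, {p,r,s}, {p,r,t}, {p,s,t}, {q,r,s}, {q,r,t}, {q,s,t}, {r,s,t}, {p,q,r,s}, {p,q,r,t}, {p,q,s,t}, {p,r,s,t}, {q,r,s,t}, S }

Working:
Seed the family with 𝒞 together with ∅ and S: { {}, {p,q}, {q,r}, {r,s}, {p,r,s}, S }.
Step 1: +7 →
  {q,t}  = complement {p,r,s}
  {p,q,r}  = {q,r} ∪ {p,q}
  {p,q,t}  = complement {r,s}
  {p,s,t}  = complement {q,r}
  {q,r,s}  = {r,s} ∪ {q,r}
  {r,s,t}  = complement {p,q}
  {p,q,r,s}  = {p,r,s} ∪ {q,r}
Step 2 adds 8:
  {t}  = complement {p,q,r,s}
  {p,t}  = complement {q,r,s}
  {s,t}  = complement {p,q,r}
  {q,r,t}  = {q,t} ∪ {q,r}
  {p,q,r,t}  = {q,t} ∪ {p,q,r}
  {p,q,s,t}  = {p,s,t} ∪ {q,t}
  {p,r,s,t}  = {p,s,t} ∪ {r,s,t}
  {q,r,s,t}  = {q,t} ∪ {r,s,t}
Step 3 (6 new):
  {p}  = complement {q,r,s,t}
  {q}  = complement {p,r,s,t}
  {r}  = complement {p,q,s,t}
  {s}  = complement {p,q,r,t}
  {p,s}  = complement {q,r,t}
  {q,s,t}  = {q,t} ∪ {s,t}
Step 4. New:
  {p,r}  = complement {q,s,t}
  {q,s}  = {q} ∪ {s}
  {r,t}  = {t} ∪ {r}
  {p,q,s}  = {p,q} ∪ {p,s}
  {p,r,t}  = {r} ∪ {p,t}
After Step 5 the family is unchanged; done.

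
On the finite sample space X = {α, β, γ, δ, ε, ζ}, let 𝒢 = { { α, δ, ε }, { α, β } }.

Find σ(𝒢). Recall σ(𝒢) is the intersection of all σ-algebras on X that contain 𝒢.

σ(𝒢) (16 sets): { {}, { α }, { β }, { α, β }, { γ, ζ }, { δ, ε }, { α, γ, ζ }, { α, δ, ε }, { β, γ, ζ }, { β, δ, ε }, { α, β, γ, ζ }, { α, β, δ, ε }, { γ, δ, ε, ζ }, { α, γ, δ, ε, ζ }, { β, γ, δ, ε, ζ }, X }

Working:
Seed the family with 𝒢 together with ∅ and X: { {}, { α, β }, { α, δ, ε }, X }.
Iteration 1 (3 new):
  { β, γ, ζ }  = ᶜ of { α, δ, ε }
  { α, β, δ, ε }  = { α, β } ∪ { α, δ, ε }
  { γ, δ, ε, ζ }  = ᶜ of { α, β }
  |family| = 7
Iteration 2 adds 4:
  { γ, ζ }  = ᶜ of { α, β, δ, ε }
  { α, β, γ, ζ }  = { α, β } ∪ { β, γ, ζ }
  { α, γ, δ, ε, ζ }  = { α, δ, ε } ∪ { γ, δ, ε, ζ }
  { β, γ, δ, ε, ζ }  = { γ, δ, ε, ζ } ∪ { β, γ, ζ }
  |family| = 11
Iteration 3 (3 new):
  { α }  = ᶜ of { β, γ, δ, ε, ζ }
  { β }  = ᶜ of { α, γ, δ, ε, ζ }
  { δ, ε }  = ᶜ of { α, β, γ, ζ }
  |family| = 14
Iteration 4 adds 2:
  { α, γ, ζ }  = { γ, ζ } ∪ { α }
  { β, δ, ε }  = { δ, ε } ∪ { β }
  |family| = 16
Iteration 5 adds nothing — fixpoint reached.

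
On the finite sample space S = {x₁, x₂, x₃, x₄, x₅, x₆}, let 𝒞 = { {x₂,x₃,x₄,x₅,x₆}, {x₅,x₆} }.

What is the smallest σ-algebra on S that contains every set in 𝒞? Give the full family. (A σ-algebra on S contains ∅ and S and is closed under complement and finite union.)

Take S₀ = 𝒞 ∪ {∅, S} = { {}, {x₅,x₆}, {x₂,x₃,x₄,x₅,x₆}, S }.
Pass 1 adds 2:
  {x₁}  = S∖{x₂,x₃,x₄,x₅,x₆}
  {x₁,x₂,x₃,x₄}  = S∖{x₅,x₆}
  [6 total]
Pass 2 (1 new):
  {x₁,x₅,x₆}  = {x₅,x₆} ∪ {x₁}
  [7 total]
Pass 3 adds 1:
  {x₂,x₃,x₄}  = S∖{x₁,x₅,x₆}
  [8 total]
Pass 4: no new sets; the family is a σ-algebra.

Therefore σ(𝒞) = { {}, {x₁}, {x₅,x₆}, {x₁,x₅,x₆}, {x₂,x₃,x₄}, {x₁,x₂,x₃,x₄}, {x₂,x₃,x₄,x₅,x₆}, S } (|σ(𝒞)| = 8).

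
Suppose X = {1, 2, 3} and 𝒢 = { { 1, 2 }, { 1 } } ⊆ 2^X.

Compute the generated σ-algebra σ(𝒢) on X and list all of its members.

Initial family (4 sets): { {  }, { 1 }, { 1, 2 }, X }.
Step 1: +2 →
  { 3 }  = X∖{ 1, 2 }
  { 2, 3 }  = X∖{ 1 }
  |family| = 6
Step 2: +1 →
  { 1, 3 }  = { 3 } ∪ { 1 }
  |family| = 7
Step 3. New:
  { 2 }  = X∖{ 1, 3 }
  |family| = 8
Step 4: closed — nothing new.

σ(𝒢) = { {  }, { 1 }, { 2 }, { 3 }, { 1, 2 }, { 1, 3 }, { 2, 3 }, X }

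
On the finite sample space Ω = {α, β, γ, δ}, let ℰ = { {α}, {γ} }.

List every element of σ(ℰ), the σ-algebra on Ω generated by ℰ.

Seed the family with ℰ together with ∅ and Ω: { ∅, {α}, {γ}, Ω }.
Pass 1 (3 new):
  {α, γ}  = {γ} ∪ {α}
  {α, β, δ}  = ᶜ of {γ}
  {β, γ, δ}  = ᶜ of {α}
  [7 total]
Pass 2: 1 new —
  {β, δ}  = ᶜ of {α, γ}
  [8 total]
After Pass 3 the family is unchanged; done.

Therefore σ(ℰ) = { ∅, {α}, {γ}, {α, γ}, {β, δ}, {α, β, δ}, {β, γ, δ}, Ω } (|σ(ℰ)| = 8).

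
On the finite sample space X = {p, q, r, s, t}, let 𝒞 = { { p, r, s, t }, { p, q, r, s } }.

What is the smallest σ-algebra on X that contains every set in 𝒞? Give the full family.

Answer: σ(𝒞) = { ∅, { q }, { t }, { q, t }, { p, r, s }, { p, q, r, s }, { p, r, s, t }, X }

Trace:
Seed the family with 𝒞 together with ∅ and X: { ∅, { p, q, r, s }, { p, r, s, t }, X }.
Step 1: 2 new —
  { q }  = ᶜ of { p, r, s, t }
  { t }  = ᶜ of { p, q, r, s }
  (now 6)
Step 2 adds 1:
  { q, t }  = { q } ∪ { t }
  (now 7)
Step 3 (1 new):
  { p, r, s }  = ᶜ of { q, t }
  (now 8)
Step 4 adds nothing — fixpoint reached.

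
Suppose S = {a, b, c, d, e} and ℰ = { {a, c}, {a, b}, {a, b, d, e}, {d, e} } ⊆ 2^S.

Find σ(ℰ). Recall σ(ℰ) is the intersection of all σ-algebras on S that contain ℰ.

Take S₀ = ℰ ∪ {∅, S} = { ∅, {a, b}, {a, c}, {d, e}, {a, b, d, e}, S }.
Step 1 (5 new):
  {c}  = ᶜ of {a, b, d, e}
  {a, b, c}  = ᶜ of {d, e}
  {b, d, e}  = ᶜ of {a, c}
  {c, d, e}  = ᶜ of {a, b}
  {a, c, d, e}  = {d, e} ∪ {a, c}
  (now 11)
Step 2: +2 →
  {b}  = ᶜ of {a, c, d, e}
  {b, c, d, e}  = {c, d, e} ∪ {b, d, e}
  (now 13)
Step 3 adds 2:
  {a}  = ᶜ of {b, c, d, e}
  {b, c}  = {c} ∪ {b}
  (now 15)
Step 4 (1 new):
  {a, d, e}  = ᶜ of {b, c}
  (now 16)
Step 5: stable.

|σ(ℰ)| = 16.  σ(ℰ) = { ∅, {a}, {b}, {c}, {a, b}, {a, c}, {b, c}, {d, e}, {a, b, c}, {a, d, e}, {b, d, e}, {c, d, e}, {a, b, d, e}, {a, c, d, e}, {b, c, d, e}, S }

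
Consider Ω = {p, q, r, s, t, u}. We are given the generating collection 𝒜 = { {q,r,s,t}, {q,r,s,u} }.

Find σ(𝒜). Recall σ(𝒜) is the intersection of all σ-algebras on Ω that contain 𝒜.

Answer: σ(𝒜) = { {}, {p}, {t}, {u}, {p,t}, {p,u}, {t,u}, {p,t,u}, {q,r,s}, {p,q,r,s}, {q,r,s,t}, {q,r,s,u}, {p,q,r,s,t}, {p,q,r,s,u}, {q,r,s,t,u}, Ω }

Check:
Start: 𝒜 ∪ {∅, Ω} = { {}, {q,r,s,t}, {q,r,s,u}, Ω }.
Step 1. New:
  {p,t}  = ᶜ of {q,r,s,u}
  {p,u}  = ᶜ of {q,r,s,t}
  {q,r,s,t,u}  = {q,r,s,u} ∪ {q,r,s,t}
  — 7 sets.
Step 2. New:
  {p}  = ᶜ of {q,r,s,t,u}
  {p,t,u}  = {p,t} ∪ {p,u}
  {p,q,r,s,t}  = {p,t} ∪ {q,r,s,t}
  {p,q,r,s,u}  = {q,r,s,u} ∪ {p,u}
  — 11 sets.
Step 3 (3 new):
  {t}  = ᶜ of {p,q,r,s,u}
  {u}  = ᶜ of {p,q,r,s,t}
  {q,r,s}  = ᶜ of {p,t,u}
  — 14 sets.
Step 4: +2 →
  {t,u}  = {t} ∪ {u}
  {p,q,r,s}  = {q,r,s} ∪ {p}
  — 16 sets.
Step 5: already closed under ᶜ and ∪.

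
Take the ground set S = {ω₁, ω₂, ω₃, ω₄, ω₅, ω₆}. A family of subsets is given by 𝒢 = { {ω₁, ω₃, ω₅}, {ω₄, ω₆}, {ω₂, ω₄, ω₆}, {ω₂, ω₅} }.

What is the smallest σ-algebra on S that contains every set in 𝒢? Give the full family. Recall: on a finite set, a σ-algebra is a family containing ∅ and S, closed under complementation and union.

Answer: σ(𝒢) = { ∅, {ω₂}, {ω₅}, {ω₁, ω₃}, {ω₂, ω₅}, {ω₄, ω₆}, {ω₁, ω₂, ω₃}, {ω₁, ω₃, ω₅}, {ω₂, ω₄, ω₆}, {ω₄, ω₅, ω₆}, {ω₁, ω₂, ω₃, ω₅}, {ω₁, ω₃, ω₄, ω₆}, {ω₂, ω₄, ω₅, ω₆}, {ω₁, ω₂, ω₃, ω₄, ω₆}, {ω₁, ω₃, ω₄, ω₅, ω₆}, S }

Check:
Take S₀ = 𝒢 ∪ {∅, S} = { ∅, {ω₂, ω₅}, {ω₄, ω₆}, {ω₁, ω₃, ω₅}, {ω₂, ω₄, ω₆}, S }.
Round 1: +4 →
  {ω₁, ω₂, ω₃, ω₅}  = S∖{ω₄, ω₆}
  {ω₁, ω₃, ω₄, ω₆}  = S∖{ω₂, ω₅}
  {ω₂, ω₄, ω₅, ω₆}  = {ω₂, ω₄, ω₆} ∪ {ω₂, ω₅}
  {ω₁, ω₃, ω₄, ω₅, ω₆}  = {ω₁, ω₃, ω₅} ∪ {ω₄, ω₆}
Round 2. New:
  {ω₂}  = S∖{ω₁, ω₃, ω₄, ω₅, ω₆}
  {ω₁, ω₃}  = S∖{ω₂, ω₄, ω₅, ω₆}
  {ω₁, ω₂, ω₃, ω₄, ω₆}  = {ω₂, ω₄, ω₆} ∪ {ω₁, ω₃, ω₄, ω₆}
Round 3 (2 new):
  {ω₅}  = S∖{ω₁, ω₂, ω₃, ω₄, ω₆}
  {ω₁, ω₂, ω₃}  = {ω₁, ω₃} ∪ {ω₂}
Round 4: 1 new —
  {ω₄, ω₅, ω₆}  = S∖{ω₁, ω₂, ω₃}
Round 5: closed — nothing new.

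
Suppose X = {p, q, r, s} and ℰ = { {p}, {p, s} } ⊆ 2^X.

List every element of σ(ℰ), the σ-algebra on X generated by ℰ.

Take S₀ = ℰ ∪ {∅, X} = { {}, {p}, {p, s}, X }.
Iteration 1: 2 new —
  {q, r}  = complement {p, s}
  {q, r, s}  = complement {p}
  |family| = 6
Iteration 2 (1 new):
  {p, q, r}  = {q, r} ∪ {p}
  |family| = 7
Iteration 3 adds 1:
  {s}  = complement {p, q, r}
  |family| = 8
Iteration 4: no new sets; the family is a σ-algebra.

σ(ℰ) = { {}, {p}, {s}, {p, s}, {q, r}, {p, q, r}, {q, r, s}, X }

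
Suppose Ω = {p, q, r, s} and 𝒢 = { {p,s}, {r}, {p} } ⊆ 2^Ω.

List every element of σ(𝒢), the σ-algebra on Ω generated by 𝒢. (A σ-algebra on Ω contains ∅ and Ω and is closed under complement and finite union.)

Begin from { ∅, {p}, {r}, {p,s}, Ω } (that is, 𝒢 plus ∅ and Ω).
Round 1: +5 →
  {p,r}  = {r} ∪ {p}
  {q,r}  = complement {p,s}
  {p,q,s}  = complement {r}
  {p,r,s}  = {r} ∪ {p,s}
  {q,r,s}  = complement {p}
  [10 total]
Round 2: +3 →
  {q}  = complement {p,r,s}
  {q,s}  = complement {p,r}
  {p,q,r}  = {q,r} ∪ {p,r}
  [13 total]
Round 3: +2 →
  {s}  = complement {p,q,r}
  {p,q}  = {q} ∪ {p}
  [15 total]
Round 4: +1 →
  {r,s}  = complement {p,q}
  [16 total]
Round 5: no new sets; the family is a σ-algebra.

|σ(𝒢)| = 16.  σ(𝒢) = { ∅, {p}, {q}, {r}, {s}, {p,q}, {p,r}, {p,s}, {q,r}, {q,s}, {r,s}, {p,q,r}, {p,q,s}, {p,r,s}, {q,r,s}, Ω }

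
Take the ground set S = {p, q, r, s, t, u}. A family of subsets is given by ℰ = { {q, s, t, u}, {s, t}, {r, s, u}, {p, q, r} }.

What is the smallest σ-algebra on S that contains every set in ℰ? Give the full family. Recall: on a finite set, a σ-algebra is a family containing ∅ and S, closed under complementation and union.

Take S₀ = ℰ ∪ {∅, S} = { {}, {s, t}, {p, q, r}, {r, s, u}, {q, s, t, u}, S }.
Iteration 1: +8 →
  {p, r}  = {q, s, t, u}ᶜ
  {p, q, t}  = {r, s, u}ᶜ
  {s, t, u}  = {p, q, r}ᶜ
  {p, q, r, u}  = {s, t}ᶜ
  {r, s, t, u}  = {s, t} ∪ {r, s, u}
  {p, q, r, s, t}  = {s, t} ∪ {p, q, r}
  {p, q, r, s, u}  = {p, q, r} ∪ {r, s, u}
  {q, r, s, t, u}  = {q, s, t, u} ∪ {r, s, u}
  (now 14)
Iteration 2 (11 new):
  {p}  = {q, r, s, t, u}ᶜ
  {t}  = {p, q, r, s, u}ᶜ
  {u}  = {p, q, r, s, t}ᶜ
  {p, q}  = {r, s, t, u}ᶜ
  {p, q, r, t}  = {p, q, r} ∪ {p, q, t}
  {p, q, s, t}  = {s, t} ∪ {p, q, t}
  {p, r, s, t}  = {s, t} ∪ {p, r}
  {p, r, s, u}  = {p, r} ∪ {r, s, u}
  {p, q, r, t, u}  = {p, q, r, u} ∪ {p, q, t}
  {p, q, s, t, u}  = {p, q, t} ∪ {q, s, t, u}
  {p, r, s, t, u}  = {r, s, t, u} ∪ {p, r}
  (now 25)
Iteration 3: +16 →
  {q}  = {p, r, s, t, u}ᶜ
  {r}  = {p, q, s, t, u}ᶜ
  {s}  = {p, q, r, t, u}ᶜ
  {p, t}  = {t} ∪ {p}
  {p, u}  = {u} ∪ {p}
  {q, t}  = {p, r, s, u}ᶜ
  {q, u}  = {p, r, s, t}ᶜ
  {r, u}  = {p, q, s, t}ᶜ
  {s, u}  = {p, q, r, t}ᶜ
  {t, u}  = {u} ∪ {t}
  {p, q, u}  = {p, q} ∪ {u}
  {p, r, t}  = {p, r} ∪ {t}
  {p, r, u}  = {p, r} ∪ {u}
  {p, s, t}  = {s, t} ∪ {p}
  {p, q, t, u}  = {u} ∪ {p, q, t}
  {p, s, t, u}  = {s, t, u} ∪ {p}
  (now 41)
Iteration 4: 22 new —
  {p, s}  = {s} ∪ {p}
  {q, r}  = {p, s, t, u}ᶜ
  {q, s}  = {q} ∪ {s}
  {r, s}  = {p, q, t, u}ᶜ
  {r, t}  = {r} ∪ {t}
  {p, q, s}  = {p, q} ∪ {s}
  {p, r, s}  = {p, r} ∪ {s}
  {p, s, u}  = {p, u} ∪ {s}
  {p, t, u}  = {p, u} ∪ {t, u}
  {q, r, t}  = {r} ∪ {q, t}
  {q, r, u}  = {p, s, t}ᶜ
  {q, s, t}  = {p, r, u}ᶜ
  {q, s, u}  = {p, r, t}ᶜ
  {q, t, u}  = {q} ∪ {t, u}
  {r, s, t}  = {p, q, u}ᶜ
  {r, t, u}  = {r} ∪ {t, u}
  {p, q, r, s}  = {t, u}ᶜ
  {p, q, s, u}  = {p, q} ∪ {s, u}
  {p, r, t, u}  = {p, r, u} ∪ {p, r, t}
  {q, r, s, t}  = {p, u}ᶜ
  {q, r, s, u}  = {p, t}ᶜ
  {q, r, t, u}  = {r, u} ∪ {q, t}
  (now 63)
Iteration 5 adds 1:
  {q, r, s}  = {p, t, u}ᶜ
  (now 64)
Iteration 6 adds nothing — fixpoint reached.

|σ(ℰ)| = 64.  σ(ℰ) = { {}, {p}, {q}, {r}, {s}, {t}, {u}, {p, q}, {p, r}, {p, s}, {p, t}, {p, u}, {q, r}, {q, s}, {q, t}, {q, u}, {r, s}, {r, t}, {r, u}, {s, t}, {s, u}, {t, u}, {p, q, r}, {p, q, s}, {p, q, t}, {p, q, u}, {p, r, s}, {p, r, t}, {p, r, u}, {p, s, t}, {p, s, u}, {p, t, u}, {q, r, s}, {q, r, t}, {q, r, u}, {q, s, t}, {q, s, u}, {q, t, u}, {r, s, t}, {r, s, u}, {r, t, u}, {s, t, u}, {p, q, r, s}, {p, q, r, t}, {p, q, r, u}, {p, q, s, t}, {p, q, s, u}, {p, q, t, u}, {p, r, s, t}, {p, r, s, u}, {p, r, t, u}, {p, s, t, u}, {q, r, s, t}, {q, r, s, u}, {q, r, t, u}, {q, s, t, u}, {r, s, t, u}, {p, q, r, s, t}, {p, q, r, s, u}, {p, q, r, t, u}, {p, q, s, t, u}, {p, r, s, t, u}, {q, r, s, t, u}, S }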